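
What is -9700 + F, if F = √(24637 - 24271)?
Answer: -9700 + √366 ≈ -9680.9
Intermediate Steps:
F = √366 ≈ 19.131
-9700 + F = -9700 + √366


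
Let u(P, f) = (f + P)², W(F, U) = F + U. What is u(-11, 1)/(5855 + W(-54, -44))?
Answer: 100/5757 ≈ 0.017370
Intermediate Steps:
u(P, f) = (P + f)²
u(-11, 1)/(5855 + W(-54, -44)) = (-11 + 1)²/(5855 + (-54 - 44)) = (-10)²/(5855 - 98) = 100/5757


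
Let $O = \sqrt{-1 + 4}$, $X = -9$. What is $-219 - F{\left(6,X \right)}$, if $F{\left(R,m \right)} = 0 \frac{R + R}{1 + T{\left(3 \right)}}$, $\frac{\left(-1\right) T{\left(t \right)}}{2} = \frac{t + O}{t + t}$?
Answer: $-219$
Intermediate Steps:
$O = \sqrt{3} \approx 1.732$
$T{\left(t \right)} = - \frac{t + \sqrt{3}}{t}$ ($T{\left(t \right)} = - 2 \frac{t + \sqrt{3}}{t + t} = - 2 \frac{t + \sqrt{3}}{2 t} = - \frac{t + \sqrt{3}}{t}$)
$F{\left(R,m \right)} = 0$ ($F{\left(R,m \right)} = 0 \frac{R + R}{1 + \frac{\left(-1\right) 3 - \sqrt{3}}{3}} = 0 \frac{2 R}{1 + \frac{-3 - \sqrt{3}}{3}} = 0 \frac{2 R}{1 - \left(1 + \frac{\sqrt{3}}{3}\right)} = 0 \frac{2 R}{\left(- \frac{1}{3}\right) \sqrt{3}} = 0 \cdot 2 R \left(- \sqrt{3}\right) = 0 \left(- 2 R \sqrt{3}\right) = 0$)
$-219 - F{\left(6,X \right)} = -219 - 0 = -219 + 0 = -219$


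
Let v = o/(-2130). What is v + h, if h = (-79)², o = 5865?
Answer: 885831/142 ≈ 6238.3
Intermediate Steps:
v = -391/142 (v = 5865/(-2130) = 5865*(-1/2130) = -391/142 ≈ -2.7535)
h = 6241
v + h = -391/142 + 6241 = 885831/142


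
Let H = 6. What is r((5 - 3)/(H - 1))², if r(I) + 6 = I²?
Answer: 21316/625 ≈ 34.106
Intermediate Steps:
r(I) = -6 + I²
r((5 - 3)/(H - 1))² = (-6 + ((5 - 3)/(6 - 1))²)² = (-6 + (2/5)²)² = (-6 + (2*(⅕))²)² = (-6 + (⅖)²)² = (-6 + 4/25)² = (-146/25)² = 21316/625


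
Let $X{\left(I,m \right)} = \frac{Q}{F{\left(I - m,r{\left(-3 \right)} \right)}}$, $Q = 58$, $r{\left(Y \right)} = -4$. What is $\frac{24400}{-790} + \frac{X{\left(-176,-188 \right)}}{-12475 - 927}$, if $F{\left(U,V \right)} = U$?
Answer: $- \frac{196207571}{6352548} \approx -30.886$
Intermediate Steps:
$X{\left(I,m \right)} = \frac{58}{I - m}$
$\frac{24400}{-790} + \frac{X{\left(-176,-188 \right)}}{-12475 - 927} = \frac{24400}{-790} + \frac{58 \frac{1}{-176 - -188}}{-12475 - 927} = 24400 \left(- \frac{1}{790}\right) + \frac{58 \frac{1}{-176 + 188}}{-13402} = - \frac{2440}{79} + \frac{58}{12} \left(- \frac{1}{13402}\right) = - \frac{2440}{79} + 58 \cdot \frac{1}{12} \left(- \frac{1}{13402}\right) = - \frac{2440}{79} + \frac{29}{6} \left(- \frac{1}{13402}\right) = - \frac{2440}{79} - \frac{29}{80412} = - \frac{196207571}{6352548}$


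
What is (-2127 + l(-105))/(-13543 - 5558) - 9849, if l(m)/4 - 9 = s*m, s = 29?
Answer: -62703826/6367 ≈ -9848.3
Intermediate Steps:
l(m) = 36 + 116*m (l(m) = 36 + 4*(29*m) = 36 + 116*m)
(-2127 + l(-105))/(-13543 - 5558) - 9849 = (-2127 + (36 + 116*(-105)))/(-13543 - 5558) - 9849 = (-2127 + (36 - 12180))/(-19101) - 9849 = (-2127 - 12144)*(-1/19101) - 9849 = -14271*(-1/19101) - 9849 = 4757/6367 - 9849 = -62703826/6367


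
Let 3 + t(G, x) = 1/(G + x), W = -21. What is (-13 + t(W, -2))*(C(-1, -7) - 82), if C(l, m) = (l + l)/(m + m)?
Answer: 211437/161 ≈ 1313.3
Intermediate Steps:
t(G, x) = -3 + 1/(G + x)
C(l, m) = l/m (C(l, m) = (2*l)/((2*m)) = (2*l)*(1/(2*m)) = l/m)
(-13 + t(W, -2))*(C(-1, -7) - 82) = (-13 + (1 - 3*(-21) - 3*(-2))/(-21 - 2))*(-1/(-7) - 82) = (-13 + (1 + 63 + 6)/(-23))*(-1*(-1/7) - 82) = (-13 - 1/23*70)*(1/7 - 82) = (-13 - 70/23)*(-573/7) = -369/23*(-573/7) = 211437/161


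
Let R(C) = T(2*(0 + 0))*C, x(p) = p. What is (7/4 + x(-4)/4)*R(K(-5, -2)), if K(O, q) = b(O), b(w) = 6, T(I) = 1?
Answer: 9/2 ≈ 4.5000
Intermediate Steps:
K(O, q) = 6
R(C) = C (R(C) = 1*C = C)
(7/4 + x(-4)/4)*R(K(-5, -2)) = (7/4 - 4/4)*6 = (7*(¼) - 4*¼)*6 = (7/4 - 1)*6 = (¾)*6 = 9/2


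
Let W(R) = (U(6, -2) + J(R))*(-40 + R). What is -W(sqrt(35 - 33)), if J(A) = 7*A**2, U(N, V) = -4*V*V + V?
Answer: -160 + 4*sqrt(2) ≈ -154.34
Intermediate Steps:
U(N, V) = V - 4*V**2 (U(N, V) = -4*V**2 + V = V - 4*V**2)
W(R) = (-40 + R)*(-18 + 7*R**2) (W(R) = (-2*(1 - 4*(-2)) + 7*R**2)*(-40 + R) = (-2*(1 + 8) + 7*R**2)*(-40 + R) = (-2*9 + 7*R**2)*(-40 + R) = (-18 + 7*R**2)*(-40 + R) = (-40 + R)*(-18 + 7*R**2))
-W(sqrt(35 - 33)) = -(720 - 280*(sqrt(35 - 33))**2 - 18*sqrt(35 - 33) + 7*(sqrt(35 - 33))**3) = -(720 - 280*(sqrt(2))**2 - 18*sqrt(2) + 7*(sqrt(2))**3) = -(720 - 280*2 - 18*sqrt(2) + 7*(2*sqrt(2))) = -(720 - 560 - 18*sqrt(2) + 14*sqrt(2)) = -(160 - 4*sqrt(2)) = -160 + 4*sqrt(2)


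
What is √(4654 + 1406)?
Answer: 2*√1515 ≈ 77.846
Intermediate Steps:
√(4654 + 1406) = √6060 = 2*√1515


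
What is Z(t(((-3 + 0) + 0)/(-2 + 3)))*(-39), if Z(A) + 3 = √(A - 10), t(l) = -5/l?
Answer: 117 - 65*I*√3 ≈ 117.0 - 112.58*I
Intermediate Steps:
Z(A) = -3 + √(-10 + A) (Z(A) = -3 + √(A - 10) = -3 + √(-10 + A))
Z(t(((-3 + 0) + 0)/(-2 + 3)))*(-39) = (-3 + √(-10 - 5*(-2 + 3)/((-3 + 0) + 0)))*(-39) = (-3 + √(-10 - 5/(-3 + 0)))*(-39) = (-3 + √(-10 - 5/((-3*1))))*(-39) = (-3 + √(-10 - 5/(-3)))*(-39) = (-3 + √(-10 - 5*(-⅓)))*(-39) = (-3 + √(-10 + 5/3))*(-39) = (-3 + √(-25/3))*(-39) = (-3 + 5*I*√3/3)*(-39) = 117 - 65*I*√3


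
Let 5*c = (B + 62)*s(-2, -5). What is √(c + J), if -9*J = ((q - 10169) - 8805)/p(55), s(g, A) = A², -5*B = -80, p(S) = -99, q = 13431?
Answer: √3761417/99 ≈ 19.590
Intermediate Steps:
B = 16 (B = -⅕*(-80) = 16)
J = -5543/891 (J = -((13431 - 10169) - 8805)/(9*(-99)) = -(3262 - 8805)*(-1)/(9*99) = -(-5543)*(-1)/(9*99) = -⅑*5543/99 = -5543/891 ≈ -6.2211)
c = 390 (c = ((16 + 62)*(-5)²)/5 = (78*25)/5 = (⅕)*1950 = 390)
√(c + J) = √(390 - 5543/891) = √(341947/891) = √3761417/99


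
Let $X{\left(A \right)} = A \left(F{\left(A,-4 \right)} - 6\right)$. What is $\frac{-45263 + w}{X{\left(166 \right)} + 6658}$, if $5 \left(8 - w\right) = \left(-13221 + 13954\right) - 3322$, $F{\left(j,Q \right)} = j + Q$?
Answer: $- \frac{111843}{81385} \approx -1.3742$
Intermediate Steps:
$F{\left(j,Q \right)} = Q + j$
$X{\left(A \right)} = A \left(-10 + A\right)$ ($X{\left(A \right)} = A \left(\left(-4 + A\right) - 6\right) = A \left(-10 + A\right)$)
$w = \frac{2629}{5}$ ($w = 8 - \frac{\left(-13221 + 13954\right) - 3322}{5} = 8 - \frac{733 - 3322}{5} = 8 - - \frac{2589}{5} = 8 + \frac{2589}{5} = \frac{2629}{5} \approx 525.8$)
$\frac{-45263 + w}{X{\left(166 \right)} + 6658} = \frac{-45263 + \frac{2629}{5}}{166 \left(-10 + 166\right) + 6658} = - \frac{223686}{5 \left(166 \cdot 156 + 6658\right)} = - \frac{223686}{5 \left(25896 + 6658\right)} = - \frac{223686}{5 \cdot 32554} = \left(- \frac{223686}{5}\right) \frac{1}{32554} = - \frac{111843}{81385}$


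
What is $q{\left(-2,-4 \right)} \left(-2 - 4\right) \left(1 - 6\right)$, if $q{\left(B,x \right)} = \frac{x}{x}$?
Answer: $30$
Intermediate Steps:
$q{\left(B,x \right)} = 1$
$q{\left(-2,-4 \right)} \left(-2 - 4\right) \left(1 - 6\right) = 1 \left(-2 - 4\right) \left(1 - 6\right) = 1 \left(-6\right) \left(-5\right) = \left(-6\right) \left(-5\right) = 30$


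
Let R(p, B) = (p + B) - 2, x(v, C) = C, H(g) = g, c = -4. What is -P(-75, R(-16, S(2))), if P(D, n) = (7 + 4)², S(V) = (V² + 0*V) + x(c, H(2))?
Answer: -121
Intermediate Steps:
S(V) = 2 + V² (S(V) = (V² + 0*V) + 2 = (V² + 0) + 2 = V² + 2 = 2 + V²)
R(p, B) = -2 + B + p (R(p, B) = (B + p) - 2 = -2 + B + p)
P(D, n) = 121 (P(D, n) = 11² = 121)
-P(-75, R(-16, S(2))) = -1*121 = -121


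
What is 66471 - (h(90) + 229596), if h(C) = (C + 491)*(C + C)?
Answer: -267705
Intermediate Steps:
h(C) = 2*C*(491 + C) (h(C) = (491 + C)*(2*C) = 2*C*(491 + C))
66471 - (h(90) + 229596) = 66471 - (2*90*(491 + 90) + 229596) = 66471 - (2*90*581 + 229596) = 66471 - (104580 + 229596) = 66471 - 1*334176 = 66471 - 334176 = -267705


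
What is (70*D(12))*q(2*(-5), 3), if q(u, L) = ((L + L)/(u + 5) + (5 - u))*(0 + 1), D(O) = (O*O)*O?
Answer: 1669248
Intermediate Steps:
D(O) = O³ (D(O) = O²*O = O³)
q(u, L) = 5 - u + 2*L/(5 + u) (q(u, L) = ((2*L)/(5 + u) + (5 - u))*1 = (2*L/(5 + u) + (5 - u))*1 = (5 - u + 2*L/(5 + u))*1 = 5 - u + 2*L/(5 + u))
(70*D(12))*q(2*(-5), 3) = (70*12³)*((25 - (2*(-5))² + 2*3)/(5 + 2*(-5))) = (70*1728)*((25 - 1*(-10)² + 6)/(5 - 10)) = 120960*((25 - 1*100 + 6)/(-5)) = 120960*(-(25 - 100 + 6)/5) = 120960*(-⅕*(-69)) = 120960*(69/5) = 1669248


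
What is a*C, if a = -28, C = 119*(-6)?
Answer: 19992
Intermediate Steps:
C = -714
a*C = -28*(-714) = 19992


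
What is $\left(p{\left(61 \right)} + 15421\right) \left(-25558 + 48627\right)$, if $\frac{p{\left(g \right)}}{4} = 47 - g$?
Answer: $354455185$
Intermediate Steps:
$p{\left(g \right)} = 188 - 4 g$ ($p{\left(g \right)} = 4 \left(47 - g\right) = 188 - 4 g$)
$\left(p{\left(61 \right)} + 15421\right) \left(-25558 + 48627\right) = \left(\left(188 - 244\right) + 15421\right) \left(-25558 + 48627\right) = \left(\left(188 - 244\right) + 15421\right) 23069 = \left(-56 + 15421\right) 23069 = 15365 \cdot 23069 = 354455185$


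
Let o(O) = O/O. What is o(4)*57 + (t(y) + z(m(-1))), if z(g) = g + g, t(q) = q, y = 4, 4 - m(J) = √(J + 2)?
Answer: 67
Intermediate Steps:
m(J) = 4 - √(2 + J) (m(J) = 4 - √(J + 2) = 4 - √(2 + J))
z(g) = 2*g
o(O) = 1
o(4)*57 + (t(y) + z(m(-1))) = 1*57 + (4 + 2*(4 - √(2 - 1))) = 57 + (4 + 2*(4 - √1)) = 57 + (4 + 2*(4 - 1*1)) = 57 + (4 + 2*(4 - 1)) = 57 + (4 + 2*3) = 57 + (4 + 6) = 57 + 10 = 67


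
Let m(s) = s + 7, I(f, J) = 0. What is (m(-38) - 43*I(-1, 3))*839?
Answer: -26009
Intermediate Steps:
m(s) = 7 + s
(m(-38) - 43*I(-1, 3))*839 = ((7 - 38) - 43*0)*839 = (-31 + 0)*839 = -31*839 = -26009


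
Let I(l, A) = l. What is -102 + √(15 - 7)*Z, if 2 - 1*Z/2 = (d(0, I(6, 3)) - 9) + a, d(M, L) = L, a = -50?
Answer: -102 + 220*√2 ≈ 209.13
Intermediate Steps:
Z = 110 (Z = 4 - 2*((6 - 9) - 50) = 4 - 2*(-3 - 50) = 4 - 2*(-53) = 4 + 106 = 110)
-102 + √(15 - 7)*Z = -102 + √(15 - 7)*110 = -102 + √8*110 = -102 + (2*√2)*110 = -102 + 220*√2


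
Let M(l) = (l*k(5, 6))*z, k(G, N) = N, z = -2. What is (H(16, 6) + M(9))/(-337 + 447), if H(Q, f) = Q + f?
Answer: -43/55 ≈ -0.78182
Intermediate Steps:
M(l) = -12*l (M(l) = (l*6)*(-2) = (6*l)*(-2) = -12*l)
(H(16, 6) + M(9))/(-337 + 447) = ((16 + 6) - 12*9)/(-337 + 447) = (22 - 108)/110 = -86*1/110 = -43/55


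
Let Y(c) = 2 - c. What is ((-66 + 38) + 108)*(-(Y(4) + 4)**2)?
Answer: -320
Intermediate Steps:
((-66 + 38) + 108)*(-(Y(4) + 4)**2) = ((-66 + 38) + 108)*(-((2 - 1*4) + 4)**2) = (-28 + 108)*(-((2 - 4) + 4)**2) = 80*(-(-2 + 4)**2) = 80*(-1*2**2) = 80*(-1*4) = 80*(-4) = -320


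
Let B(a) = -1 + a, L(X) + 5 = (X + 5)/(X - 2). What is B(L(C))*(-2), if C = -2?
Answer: 27/2 ≈ 13.500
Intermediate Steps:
L(X) = -5 + (5 + X)/(-2 + X) (L(X) = -5 + (X + 5)/(X - 2) = -5 + (5 + X)/(-2 + X))
B(L(C))*(-2) = (-1 + (15 - 4*(-2))/(-2 - 2))*(-2) = (-1 + (15 + 8)/(-4))*(-2) = (-1 - ¼*23)*(-2) = (-1 - 23/4)*(-2) = -27/4*(-2) = 27/2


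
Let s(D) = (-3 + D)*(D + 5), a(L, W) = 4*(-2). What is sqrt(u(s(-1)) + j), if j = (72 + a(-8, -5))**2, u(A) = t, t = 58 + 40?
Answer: 3*sqrt(466) ≈ 64.761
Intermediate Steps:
a(L, W) = -8
s(D) = (-3 + D)*(5 + D)
t = 98
u(A) = 98
j = 4096 (j = (72 - 8)**2 = 64**2 = 4096)
sqrt(u(s(-1)) + j) = sqrt(98 + 4096) = sqrt(4194) = 3*sqrt(466)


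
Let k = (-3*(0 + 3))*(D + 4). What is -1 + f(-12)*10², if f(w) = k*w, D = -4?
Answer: -1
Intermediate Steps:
k = 0 (k = (-3*(0 + 3))*(-4 + 4) = -3*3*0 = -9*0 = 0)
f(w) = 0 (f(w) = 0*w = 0)
-1 + f(-12)*10² = -1 + 0*10² = -1 + 0*100 = -1 + 0 = -1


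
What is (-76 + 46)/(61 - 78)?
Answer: 30/17 ≈ 1.7647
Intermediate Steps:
(-76 + 46)/(61 - 78) = -30/(-17) = -30*(-1/17) = 30/17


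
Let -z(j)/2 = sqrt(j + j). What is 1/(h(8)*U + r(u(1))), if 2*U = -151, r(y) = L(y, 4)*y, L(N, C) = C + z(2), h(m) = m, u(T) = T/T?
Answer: -1/604 ≈ -0.0016556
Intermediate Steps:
u(T) = 1
z(j) = -2*sqrt(2)*sqrt(j) (z(j) = -2*sqrt(j + j) = -2*sqrt(2)*sqrt(j))
L(N, C) = -4 + C (L(N, C) = C - 2*sqrt(2)*sqrt(2) = C - 4 = -4 + C)
r(y) = 0 (r(y) = (-4 + 4)*y = 0*y = 0)
U = -151/2 (U = (1/2)*(-151) = -151/2 ≈ -75.500)
1/(h(8)*U + r(u(1))) = 1/(8*(-151/2) + 0) = 1/(-604 + 0) = 1/(-604) = -1/604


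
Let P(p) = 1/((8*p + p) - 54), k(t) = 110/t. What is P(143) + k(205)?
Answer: 27167/50553 ≈ 0.53740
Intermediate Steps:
P(p) = 1/(-54 + 9*p) (P(p) = 1/(9*p - 54) = 1/(-54 + 9*p))
P(143) + k(205) = 1/(9*(-6 + 143)) + 110/205 = (⅑)/137 + 110*(1/205) = (⅑)*(1/137) + 22/41 = 1/1233 + 22/41 = 27167/50553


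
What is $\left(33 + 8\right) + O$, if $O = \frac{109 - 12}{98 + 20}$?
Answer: $\frac{4935}{118} \approx 41.822$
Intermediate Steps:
$O = \frac{97}{118} \approx 0.82203$
$\left(33 + 8\right) + O = \left(33 + 8\right) + \frac{97}{118} = 41 + \frac{97}{118} = \frac{4935}{118}$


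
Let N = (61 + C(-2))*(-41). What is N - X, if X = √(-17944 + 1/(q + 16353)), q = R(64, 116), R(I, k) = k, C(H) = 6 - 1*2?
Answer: -2665 - 7*I*√99324786035/16469 ≈ -2665.0 - 133.96*I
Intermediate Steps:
C(H) = 4 (C(H) = 6 - 2 = 4)
q = 116
N = -2665 (N = (61 + 4)*(-41) = 65*(-41) = -2665)
X = 7*I*√99324786035/16469 (X = √(-17944 + 1/(116 + 16353)) = √(-17944 + 1/16469) = √(-295519735/16469) = 7*I*√99324786035/16469 ≈ 133.96*I)
N - X = -2665 - 7*I*√99324786035/16469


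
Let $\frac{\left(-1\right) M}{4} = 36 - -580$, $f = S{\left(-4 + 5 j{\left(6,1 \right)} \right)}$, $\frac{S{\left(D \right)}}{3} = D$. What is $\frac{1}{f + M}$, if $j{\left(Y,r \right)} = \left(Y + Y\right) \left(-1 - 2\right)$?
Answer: $- \frac{1}{3016} \approx -0.00033156$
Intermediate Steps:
$j{\left(Y,r \right)} = - 6 Y$ ($j{\left(Y,r \right)} = 2 Y \left(-3\right) = - 6 Y$)
$S{\left(D \right)} = 3 D$
$f = -552$ ($f = 3 \left(-4 + 5 \left(\left(-6\right) 6\right)\right) = 3 \left(-4 + 5 \left(-36\right)\right) = 3 \left(-4 - 180\right) = 3 \left(-184\right) = -552$)
$M = -2464$ ($M = - 4 \left(36 - -580\right) = - 4 \left(36 + 580\right) = \left(-4\right) 616 = -2464$)
$\frac{1}{f + M} = \frac{1}{-552 - 2464} = \frac{1}{-3016} = - \frac{1}{3016}$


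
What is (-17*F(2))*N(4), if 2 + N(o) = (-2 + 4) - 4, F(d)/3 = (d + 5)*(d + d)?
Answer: 5712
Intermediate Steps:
F(d) = 6*d*(5 + d) (F(d) = 3*((d + 5)*(d + d)) = 3*((5 + d)*(2*d)) = 3*(2*d*(5 + d)) = 6*d*(5 + d))
N(o) = -4 (N(o) = -2 + ((-2 + 4) - 4) = -2 + (2 - 4) = -2 - 2 = -4)
(-17*F(2))*N(4) = -102*2*(5 + 2)*(-4) = -102*2*7*(-4) = -17*84*(-4) = -1428*(-4) = 5712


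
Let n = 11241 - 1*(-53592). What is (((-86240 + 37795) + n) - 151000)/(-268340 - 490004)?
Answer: 33653/189586 ≈ 0.17751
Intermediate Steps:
n = 64833 (n = 11241 + 53592 = 64833)
(((-86240 + 37795) + n) - 151000)/(-268340 - 490004) = (((-86240 + 37795) + 64833) - 151000)/(-268340 - 490004) = ((-48445 + 64833) - 151000)/(-758344) = (16388 - 151000)*(-1/758344) = -134612*(-1/758344) = 33653/189586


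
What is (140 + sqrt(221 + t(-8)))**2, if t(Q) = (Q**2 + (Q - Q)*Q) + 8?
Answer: (140 + sqrt(293))**2 ≈ 24686.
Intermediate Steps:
t(Q) = 8 + Q**2 (t(Q) = (Q**2 + 0*Q) + 8 = (Q**2 + 0) + 8 = Q**2 + 8 = 8 + Q**2)
(140 + sqrt(221 + t(-8)))**2 = (140 + sqrt(221 + (8 + (-8)**2)))**2 = (140 + sqrt(221 + (8 + 64)))**2 = (140 + sqrt(221 + 72))**2 = (140 + sqrt(293))**2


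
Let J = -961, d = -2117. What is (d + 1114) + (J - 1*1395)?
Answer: -3359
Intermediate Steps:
(d + 1114) + (J - 1*1395) = (-2117 + 1114) + (-961 - 1*1395) = -1003 + (-961 - 1395) = -1003 - 2356 = -3359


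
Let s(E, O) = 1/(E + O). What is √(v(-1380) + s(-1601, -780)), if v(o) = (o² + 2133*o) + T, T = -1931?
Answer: 2*I*√1475499778453/2381 ≈ 1020.3*I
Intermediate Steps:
v(o) = -1931 + o² + 2133*o (v(o) = (o² + 2133*o) - 1931 = -1931 + o² + 2133*o)
√(v(-1380) + s(-1601, -780)) = √((-1931 + (-1380)² + 2133*(-1380)) + 1/(-1601 - 780)) = √((-1931 + 1904400 - 2943540) + 1/(-2381)) = √(-1041071 - 1/2381) = √(-2478790052/2381) = 2*I*√1475499778453/2381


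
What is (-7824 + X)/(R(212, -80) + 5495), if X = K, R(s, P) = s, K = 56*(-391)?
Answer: -29720/5707 ≈ -5.2076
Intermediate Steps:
K = -21896
X = -21896
(-7824 + X)/(R(212, -80) + 5495) = (-7824 - 21896)/(212 + 5495) = -29720/5707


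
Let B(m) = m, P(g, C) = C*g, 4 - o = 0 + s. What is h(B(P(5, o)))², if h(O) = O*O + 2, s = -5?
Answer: 4108729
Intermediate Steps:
o = 9 (o = 4 - (0 - 5) = 4 - 1*(-5) = 4 + 5 = 9)
h(O) = 2 + O² (h(O) = O² + 2 = 2 + O²)
h(B(P(5, o)))² = (2 + (9*5)²)² = (2 + 45²)² = (2 + 2025)² = 2027² = 4108729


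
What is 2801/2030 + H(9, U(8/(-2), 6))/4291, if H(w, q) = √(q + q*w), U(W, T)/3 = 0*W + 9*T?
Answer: 2801/2030 + 18*√5/4291 ≈ 1.3892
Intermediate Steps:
U(W, T) = 27*T (U(W, T) = 3*(0*W + 9*T) = 3*(0 + 9*T) = 3*(9*T) = 27*T)
2801/2030 + H(9, U(8/(-2), 6))/4291 = 2801/2030 + √((27*6)*(1 + 9))/4291 = 2801*(1/2030) + √(162*10)*(1/4291) = 2801/2030 + √1620*(1/4291) = 2801/2030 + (18*√5)*(1/4291) = 2801/2030 + 18*√5/4291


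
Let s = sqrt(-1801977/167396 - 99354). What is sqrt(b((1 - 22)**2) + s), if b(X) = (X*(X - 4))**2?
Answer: sqrt(260177786053914381156 + 83698*I*sqrt(696085471873689))/83698 ≈ 1.9272e+5 + 0.00081784*I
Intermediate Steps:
s = I*sqrt(696085471873689)/83698 (s = sqrt(-1801977*1/167396 - 99354) = sqrt(-1801977/167396 - 99354) = sqrt(-16633264161/167396) = I*sqrt(696085471873689)/83698 ≈ 315.22*I)
b(X) = X**2*(-4 + X)**2 (b(X) = (X*(-4 + X))**2 = X**2*(-4 + X)**2)
sqrt(b((1 - 22)**2) + s) = sqrt(((1 - 22)**2)**2*(-4 + (1 - 22)**2)**2 + I*sqrt(696085471873689)/83698) = sqrt(((-21)**2)**2*(-4 + (-21)**2)**2 + I*sqrt(696085471873689)/83698) = sqrt(441**2*(-4 + 441)**2 + I*sqrt(696085471873689)/83698) = sqrt(194481*437**2 + I*sqrt(696085471873689)/83698) = sqrt(194481*190969 + I*sqrt(696085471873689)/83698) = sqrt(37139842089 + I*sqrt(696085471873689)/83698)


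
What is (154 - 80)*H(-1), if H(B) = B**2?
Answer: 74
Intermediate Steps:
(154 - 80)*H(-1) = (154 - 80)*(-1)**2 = 74*1 = 74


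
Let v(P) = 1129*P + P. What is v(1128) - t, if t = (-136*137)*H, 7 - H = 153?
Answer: -1445632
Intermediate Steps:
H = -146 (H = 7 - 1*153 = 7 - 153 = -146)
t = 2720272 (t = -136*137*(-146) = -18632*(-146) = 2720272)
v(P) = 1130*P
v(1128) - t = 1130*1128 - 1*2720272 = 1274640 - 2720272 = -1445632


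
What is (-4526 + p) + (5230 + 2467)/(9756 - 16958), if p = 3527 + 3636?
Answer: 18983977/7202 ≈ 2635.9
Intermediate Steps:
p = 7163
(-4526 + p) + (5230 + 2467)/(9756 - 16958) = (-4526 + 7163) + (5230 + 2467)/(9756 - 16958) = 2637 + 7697/(-7202) = 2637 + 7697*(-1/7202) = 2637 - 7697/7202 = 18983977/7202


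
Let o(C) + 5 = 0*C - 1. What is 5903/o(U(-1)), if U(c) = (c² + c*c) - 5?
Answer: -5903/6 ≈ -983.83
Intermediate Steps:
U(c) = -5 + 2*c² (U(c) = (c² + c²) - 5 = 2*c² - 5 = -5 + 2*c²)
o(C) = -6 (o(C) = -5 + (0*C - 1) = -5 + (0 - 1) = -5 - 1 = -6)
5903/o(U(-1)) = 5903/(-6) = 5903*(-⅙) = -5903/6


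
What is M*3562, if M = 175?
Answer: 623350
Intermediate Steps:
M*3562 = 175*3562 = 623350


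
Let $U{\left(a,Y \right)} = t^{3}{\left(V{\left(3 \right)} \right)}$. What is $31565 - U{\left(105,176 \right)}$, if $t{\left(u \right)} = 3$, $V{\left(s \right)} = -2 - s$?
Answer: $31538$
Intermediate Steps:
$U{\left(a,Y \right)} = 27$ ($U{\left(a,Y \right)} = 3^{3} = 27$)
$31565 - U{\left(105,176 \right)} = 31565 - 27 = 31538$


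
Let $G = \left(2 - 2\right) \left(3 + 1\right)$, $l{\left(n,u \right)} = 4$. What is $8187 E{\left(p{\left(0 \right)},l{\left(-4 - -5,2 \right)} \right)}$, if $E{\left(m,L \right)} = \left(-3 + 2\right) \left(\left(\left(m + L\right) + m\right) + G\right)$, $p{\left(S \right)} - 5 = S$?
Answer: $-114618$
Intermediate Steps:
$p{\left(S \right)} = 5 + S$
$G = 0$ ($G = 0 \cdot 4 = 0$)
$E{\left(m,L \right)} = - L - 2 m$ ($E{\left(m,L \right)} = \left(-3 + 2\right) \left(\left(\left(m + L\right) + m\right) + 0\right) = - (\left(\left(L + m\right) + m\right) + 0) = - (\left(L + 2 m\right) + 0) = - (L + 2 m) = - L - 2 m$)
$8187 E{\left(p{\left(0 \right)},l{\left(-4 - -5,2 \right)} \right)} = 8187 \left(\left(-1\right) 4 - 2 \left(5 + 0\right)\right) = 8187 \left(-4 - 10\right) = 8187 \left(-14\right) = -114618$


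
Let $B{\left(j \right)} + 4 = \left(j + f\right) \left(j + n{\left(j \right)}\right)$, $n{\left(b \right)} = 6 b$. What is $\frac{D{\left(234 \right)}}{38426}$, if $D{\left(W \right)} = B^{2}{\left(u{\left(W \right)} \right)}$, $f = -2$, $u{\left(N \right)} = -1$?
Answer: $\frac{289}{38426} \approx 0.007521$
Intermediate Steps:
$B{\left(j \right)} = -4 + 7 j \left(-2 + j\right)$ ($B{\left(j \right)} = -4 + \left(j - 2\right) \left(j + 6 j\right) = -4 + \left(-2 + j\right) 7 j = -4 + 7 j \left(-2 + j\right)$)
$D{\left(W \right)} = 289$ ($D{\left(W \right)} = \left(-4 - -14 + 7 \left(-1\right)^{2}\right)^{2} = \left(-4 + 14 + 7 \cdot 1\right)^{2} = \left(-4 + 14 + 7\right)^{2} = 17^{2} = 289$)
$\frac{D{\left(234 \right)}}{38426} = \frac{289}{38426}$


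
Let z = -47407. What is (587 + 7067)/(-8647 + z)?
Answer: -3827/28027 ≈ -0.13655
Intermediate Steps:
(587 + 7067)/(-8647 + z) = (587 + 7067)/(-8647 - 47407) = 7654/(-56054) = 7654*(-1/56054) = -3827/28027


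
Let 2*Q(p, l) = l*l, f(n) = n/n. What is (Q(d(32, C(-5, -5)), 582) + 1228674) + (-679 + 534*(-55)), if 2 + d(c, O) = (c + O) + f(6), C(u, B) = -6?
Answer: 1367987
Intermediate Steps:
f(n) = 1
d(c, O) = -1 + O + c (d(c, O) = -2 + ((c + O) + 1) = -2 + ((O + c) + 1) = -2 + (1 + O + c) = -1 + O + c)
Q(p, l) = l**2/2 (Q(p, l) = (l*l)/2 = l**2/2)
(Q(d(32, C(-5, -5)), 582) + 1228674) + (-679 + 534*(-55)) = ((1/2)*582**2 + 1228674) + (-679 + 534*(-55)) = ((1/2)*338724 + 1228674) + (-679 - 29370) = (169362 + 1228674) - 30049 = 1398036 - 30049 = 1367987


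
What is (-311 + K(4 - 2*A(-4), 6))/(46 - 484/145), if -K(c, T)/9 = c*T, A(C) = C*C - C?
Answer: 236785/6186 ≈ 38.278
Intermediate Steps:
A(C) = C**2 - C
K(c, T) = -9*T*c (K(c, T) = -9*c*T = -9*T*c)
(-311 + K(4 - 2*A(-4), 6))/(46 - 484/145) = (-311 - 9*6*(4 - (-8)*(-1 - 4)))/(46 - 484/145) = (-311 - 9*6*(4 - (-8)*(-5)))/(46 - 484*1/145) = (-311 - 9*6*(4 - 2*20))/(46 - 484/145) = (-311 - 9*6*(4 - 40))/(6186/145) = (-311 - 9*6*(-36))*(145/6186) = (-311 + 1944)*(145/6186) = 1633*(145/6186) = 236785/6186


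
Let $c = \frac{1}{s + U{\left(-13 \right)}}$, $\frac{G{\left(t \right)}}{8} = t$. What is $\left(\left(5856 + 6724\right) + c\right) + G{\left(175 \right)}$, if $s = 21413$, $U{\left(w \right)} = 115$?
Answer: $\frac{300961441}{21528} \approx 13980.0$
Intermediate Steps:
$G{\left(t \right)} = 8 t$
$c = \frac{1}{21528}$ ($c = \frac{1}{21413 + 115} = \frac{1}{21528} \approx 4.6451 \cdot 10^{-5}$)
$\left(\left(5856 + 6724\right) + c\right) + G{\left(175 \right)} = \left(\left(5856 + 6724\right) + \frac{1}{21528}\right) + 8 \cdot 175 = \left(12580 + \frac{1}{21528}\right) + 1400 = \frac{270822241}{21528} + 1400 = \frac{300961441}{21528}$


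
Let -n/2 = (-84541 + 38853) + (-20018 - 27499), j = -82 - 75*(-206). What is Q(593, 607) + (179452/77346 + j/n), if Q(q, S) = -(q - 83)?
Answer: -1829643576988/3604516965 ≈ -507.60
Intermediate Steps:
j = 15368 (j = -82 + 15450 = 15368)
Q(q, S) = 83 - q (Q(q, S) = -(-83 + q) = 83 - q)
n = 186410 (n = -2*((-84541 + 38853) + (-20018 - 27499)) = -2*(-45688 - 47517) = -2*(-93205) = 186410)
Q(593, 607) + (179452/77346 + j/n) = (83 - 1*593) + (179452/77346 + 15368/186410) = (83 - 593) + (179452*(1/77346) + 15368*(1/186410)) = -510 + (89726/38673 + 7684/93205) = -510 + 8660075162/3604516965 = -1829643576988/3604516965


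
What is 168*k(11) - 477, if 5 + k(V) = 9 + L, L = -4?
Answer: -477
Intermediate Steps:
k(V) = 0 (k(V) = -5 + (9 - 4) = -5 + 5 = 0)
168*k(11) - 477 = 168*0 - 477 = 0 - 477 = -477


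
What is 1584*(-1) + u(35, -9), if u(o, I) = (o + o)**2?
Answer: 3316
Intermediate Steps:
u(o, I) = 4*o**2 (u(o, I) = (2*o)**2 = 4*o**2)
1584*(-1) + u(35, -9) = 1584*(-1) + 4*35**2 = -1584 + 4*1225 = -1584 + 4900 = 3316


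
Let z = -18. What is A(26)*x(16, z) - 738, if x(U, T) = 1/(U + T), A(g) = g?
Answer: -751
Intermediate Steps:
x(U, T) = 1/(T + U)
A(26)*x(16, z) - 738 = 26/(-18 + 16) - 738 = 26/(-2) - 738 = 26*(-1/2) - 738 = -13 - 738 = -751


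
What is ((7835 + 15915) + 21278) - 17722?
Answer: 27306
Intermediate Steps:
((7835 + 15915) + 21278) - 17722 = (23750 + 21278) - 17722 = 45028 - 17722 = 27306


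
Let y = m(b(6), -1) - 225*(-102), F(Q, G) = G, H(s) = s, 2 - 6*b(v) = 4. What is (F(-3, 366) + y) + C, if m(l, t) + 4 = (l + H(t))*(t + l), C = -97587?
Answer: -668459/9 ≈ -74273.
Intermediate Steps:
b(v) = -⅓ (b(v) = ⅓ - ⅙*4 = ⅓ - ⅔ = -⅓)
m(l, t) = -4 + (l + t)² (m(l, t) = -4 + (l + t)*(t + l) = -4 + (l + t)*(l + t) = -4 + (l + t)²)
y = 206530/9 (y = (-4 + (-⅓)² + (-1)² + 2*(-⅓)*(-1)) - 225*(-102) = (-4 + ⅑ + 1 + ⅔) + 22950 = -20/9 + 22950 = 206530/9 ≈ 22948.)
(F(-3, 366) + y) + C = (366 + 206530/9) - 97587 = 209824/9 - 97587 = -668459/9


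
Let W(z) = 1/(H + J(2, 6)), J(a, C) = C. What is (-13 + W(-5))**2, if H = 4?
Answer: 16641/100 ≈ 166.41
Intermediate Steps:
W(z) = 1/10 (W(z) = 1/(4 + 6) = 1/10)
(-13 + W(-5))**2 = (-13 + 1/10)**2 = (-129/10)**2 = 16641/100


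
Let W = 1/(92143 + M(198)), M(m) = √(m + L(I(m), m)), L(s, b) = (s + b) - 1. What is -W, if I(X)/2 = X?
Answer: -92143/8490331658 + √791/8490331658 ≈ -1.0849e-5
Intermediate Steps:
I(X) = 2*X
L(s, b) = -1 + b + s (L(s, b) = (b + s) - 1 = -1 + b + s)
M(m) = √(-1 + 4*m) (M(m) = √(m + (-1 + m + 2*m)) = √(m + (-1 + 3*m)) = √(-1 + 4*m))
W = 1/(92143 + √791) (W = 1/(92143 + √(-1 + 4*198)) = 1/(92143 + √(-1 + 792)) = 1/(92143 + √791) ≈ 1.0849e-5)
-W = -(92143/8490331658 - √791/8490331658) = -92143/8490331658 + √791/8490331658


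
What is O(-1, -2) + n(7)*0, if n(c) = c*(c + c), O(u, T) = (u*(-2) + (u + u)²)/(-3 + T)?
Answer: -6/5 ≈ -1.2000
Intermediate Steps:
O(u, T) = (-2*u + 4*u²)/(-3 + T) (O(u, T) = (-2*u + (2*u)²)/(-3 + T) = (-2*u + 4*u²)/(-3 + T))
n(c) = 2*c² (n(c) = c*(2*c) = 2*c²)
O(-1, -2) + n(7)*0 = 2*(-1)*(-1 + 2*(-1))/(-3 - 2) + (2*7²)*0 = 2*(-1)*(-1 - 2)/(-5) + (2*49)*0 = 2*(-1)*(-⅕)*(-3) + 98*0 = -6/5 + 0 = -6/5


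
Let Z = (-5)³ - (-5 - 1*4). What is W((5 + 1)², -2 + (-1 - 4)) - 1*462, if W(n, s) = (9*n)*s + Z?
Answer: -2846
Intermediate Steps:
Z = -116 (Z = -125 - (-5 - 4) = -125 - 1*(-9) = -125 + 9 = -116)
W(n, s) = -116 + 9*n*s (W(n, s) = (9*n)*s - 116 = 9*n*s - 116 = -116 + 9*n*s)
W((5 + 1)², -2 + (-1 - 4)) - 1*462 = (-116 + 9*(5 + 1)²*(-2 + (-1 - 4))) - 1*462 = (-116 + 9*6²*(-2 - 5)) - 462 = (-116 + 9*36*(-7)) - 462 = (-116 - 2268) - 462 = -2384 - 462 = -2846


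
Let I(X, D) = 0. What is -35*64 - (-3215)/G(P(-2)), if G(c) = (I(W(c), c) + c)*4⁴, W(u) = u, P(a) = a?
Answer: -1150095/512 ≈ -2246.3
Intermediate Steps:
G(c) = 256*c (G(c) = (0 + c)*4⁴ = c*256 = 256*c)
-35*64 - (-3215)/G(P(-2)) = -35*64 - (-3215)/(256*(-2)) = -2240 - (-3215)/(-512) = -2240 - (-3215)*(-1)/512 = -2240 - 1*3215/512 = -2240 - 3215/512 = -1150095/512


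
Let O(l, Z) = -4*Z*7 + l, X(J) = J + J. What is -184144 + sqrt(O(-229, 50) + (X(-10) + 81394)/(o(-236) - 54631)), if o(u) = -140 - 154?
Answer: -184144 + I*sqrt(1164204587)/845 ≈ -1.8414e+5 + 40.379*I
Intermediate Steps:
X(J) = 2*J
o(u) = -294
O(l, Z) = l - 28*Z (O(l, Z) = -28*Z + l = l - 28*Z)
-184144 + sqrt(O(-229, 50) + (X(-10) + 81394)/(o(-236) - 54631)) = -184144 + sqrt((-229 - 28*50) + (2*(-10) + 81394)/(-294 - 54631)) = -184144 + sqrt((-229 - 1400) + (-20 + 81394)/(-54925)) = -184144 + sqrt(-1629 + 81374*(-1/54925)) = -184144 + sqrt(-1629 - 81374/54925) = -184144 + sqrt(-89554199/54925) = -184144 + I*sqrt(1164204587)/845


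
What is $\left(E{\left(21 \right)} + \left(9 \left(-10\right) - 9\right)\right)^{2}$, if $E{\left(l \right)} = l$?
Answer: $6084$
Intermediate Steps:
$\left(E{\left(21 \right)} + \left(9 \left(-10\right) - 9\right)\right)^{2} = \left(21 + \left(9 \left(-10\right) - 9\right)\right)^{2} = \left(21 - 99\right)^{2} = \left(-78\right)^{2} = 6084$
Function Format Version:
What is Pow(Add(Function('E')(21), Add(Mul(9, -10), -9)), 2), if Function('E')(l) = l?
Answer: 6084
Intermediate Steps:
Pow(Add(Function('E')(21), Add(Mul(9, -10), -9)), 2) = Pow(Add(21, Add(Mul(9, -10), -9)), 2) = Pow(Add(21, Add(-90, -9)), 2) = Pow(Add(21, -99), 2) = Pow(-78, 2) = 6084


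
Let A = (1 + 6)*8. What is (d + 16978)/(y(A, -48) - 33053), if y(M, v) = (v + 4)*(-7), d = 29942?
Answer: -3128/2183 ≈ -1.4329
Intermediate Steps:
A = 56 (A = 7*8 = 56)
y(M, v) = -28 - 7*v (y(M, v) = (4 + v)*(-7) = -28 - 7*v)
(d + 16978)/(y(A, -48) - 33053) = (29942 + 16978)/((-28 - 7*(-48)) - 33053) = 46920/((-28 + 336) - 33053) = 46920/(308 - 33053) = 46920/(-32745) = 46920*(-1/32745) = -3128/2183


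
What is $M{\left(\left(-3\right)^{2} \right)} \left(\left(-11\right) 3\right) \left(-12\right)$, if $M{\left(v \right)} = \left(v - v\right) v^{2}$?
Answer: $0$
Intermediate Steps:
$M{\left(v \right)} = 0$ ($M{\left(v \right)} = 0 v^{2} = 0$)
$M{\left(\left(-3\right)^{2} \right)} \left(\left(-11\right) 3\right) \left(-12\right) = 0 \left(\left(-11\right) 3\right) \left(-12\right) = 0 \left(-33\right) \left(-12\right) = 0 \left(-12\right) = 0$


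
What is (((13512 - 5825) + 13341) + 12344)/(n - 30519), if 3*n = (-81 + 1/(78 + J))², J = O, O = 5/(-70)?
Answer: -29791543149/25292899517 ≈ -1.1779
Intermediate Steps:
O = -1/14 (O = 5*(-1/70) = -1/14 ≈ -0.071429)
J = -1/14 ≈ -0.071429
n = 7806959449/3570843 (n = (-81 + 1/(78 - 1/14))²/3 = (-81 + 1/(1091/14))²/3 = (-81 + 14/1091)²/3 = (-88357/1091)²/3 = (⅓)*(7806959449/1190281) = 7806959449/3570843 ≈ 2186.3)
(((13512 - 5825) + 13341) + 12344)/(n - 30519) = (((13512 - 5825) + 13341) + 12344)/(7806959449/3570843 - 30519) = ((7687 + 13341) + 12344)/(-101171598068/3570843) = (21028 + 12344)*(-3570843/101171598068) = 33372*(-3570843/101171598068) = -29791543149/25292899517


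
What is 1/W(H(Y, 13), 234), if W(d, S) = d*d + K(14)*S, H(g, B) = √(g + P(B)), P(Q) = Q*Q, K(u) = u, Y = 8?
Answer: 1/3453 ≈ 0.00028960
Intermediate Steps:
P(Q) = Q²
H(g, B) = √(g + B²)
W(d, S) = d² + 14*S (W(d, S) = d*d + 14*S = d² + 14*S)
1/W(H(Y, 13), 234) = 1/((√(8 + 13²))² + 14*234) = 1/((√(8 + 169))² + 3276) = 1/((√177)² + 3276) = 1/(177 + 3276) = 1/3453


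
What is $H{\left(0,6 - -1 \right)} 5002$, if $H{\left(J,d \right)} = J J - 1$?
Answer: $-5002$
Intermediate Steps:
$H{\left(J,d \right)} = -1 + J^{2}$ ($H{\left(J,d \right)} = J^{2} - 1 = -1 + J^{2}$)
$H{\left(0,6 - -1 \right)} 5002 = \left(-1 + 0^{2}\right) 5002 = \left(-1 + 0\right) 5002 = \left(-1\right) 5002 = -5002$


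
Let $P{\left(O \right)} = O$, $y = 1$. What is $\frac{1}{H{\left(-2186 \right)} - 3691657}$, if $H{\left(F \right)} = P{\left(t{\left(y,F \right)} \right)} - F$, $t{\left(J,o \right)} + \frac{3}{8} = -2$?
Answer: $- \frac{8}{29515787} \approx -2.7104 \cdot 10^{-7}$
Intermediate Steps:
$t{\left(J,o \right)} = - \frac{19}{8}$ ($t{\left(J,o \right)} = - \frac{3}{8} - 2 = - \frac{19}{8}$)
$H{\left(F \right)} = - \frac{19}{8} - F$
$\frac{1}{H{\left(-2186 \right)} - 3691657} = \frac{1}{\left(- \frac{19}{8} - -2186\right) - 3691657} = \frac{1}{\left(- \frac{19}{8} + 2186\right) - 3691657} = \frac{1}{\frac{17469}{8} - 3691657} = \frac{1}{- \frac{29515787}{8}} = - \frac{8}{29515787}$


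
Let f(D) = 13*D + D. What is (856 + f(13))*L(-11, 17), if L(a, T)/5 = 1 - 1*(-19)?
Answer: 103800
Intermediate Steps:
L(a, T) = 100 (L(a, T) = 5*(1 - 1*(-19)) = 5*(1 + 19) = 5*20 = 100)
f(D) = 14*D
(856 + f(13))*L(-11, 17) = (856 + 14*13)*100 = (856 + 182)*100 = 1038*100 = 103800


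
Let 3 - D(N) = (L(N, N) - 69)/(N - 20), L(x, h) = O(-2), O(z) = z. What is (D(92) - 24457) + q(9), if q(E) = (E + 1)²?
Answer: -1753417/72 ≈ -24353.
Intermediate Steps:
L(x, h) = -2
D(N) = 3 + 71/(-20 + N) (D(N) = 3 - (-2 - 69)/(N - 20) = 3 - (-71)/(-20 + N) = 3 + 71/(-20 + N))
q(E) = (1 + E)²
(D(92) - 24457) + q(9) = ((11 + 3*92)/(-20 + 92) - 24457) + (1 + 9)² = ((11 + 276)/72 - 24457) + 10² = ((1/72)*287 - 24457) + 100 = (287/72 - 24457) + 100 = -1760617/72 + 100 = -1753417/72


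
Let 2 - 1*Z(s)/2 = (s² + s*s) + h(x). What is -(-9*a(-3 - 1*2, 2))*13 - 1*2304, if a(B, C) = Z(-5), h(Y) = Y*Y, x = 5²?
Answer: -159786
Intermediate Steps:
x = 25
h(Y) = Y²
Z(s) = -1246 - 4*s² (Z(s) = 4 - 2*((s² + s*s) + 25²) = 4 - 2*((s² + s²) + 625) = 4 - 2*(2*s² + 625) = 4 - 2*(625 + 2*s²) = 4 + (-1250 - 4*s²) = -1246 - 4*s²)
a(B, C) = -1346 (a(B, C) = -1246 - 4*(-5)² = -1246 - 4*25 = -1246 - 100 = -1346)
-(-9*a(-3 - 1*2, 2))*13 - 1*2304 = -(-9*(-1346))*13 - 1*2304 = -12114*13 - 2304 = -1*157482 - 2304 = -157482 - 2304 = -159786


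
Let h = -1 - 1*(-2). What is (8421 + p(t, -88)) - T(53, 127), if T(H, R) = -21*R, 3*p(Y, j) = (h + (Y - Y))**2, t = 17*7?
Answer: 33265/3 ≈ 11088.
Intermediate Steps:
t = 119
h = 1 (h = -1 + 2 = 1)
p(Y, j) = 1/3 (p(Y, j) = (1 + (Y - Y))**2/3 = (1 + 0)**2/3 = (1/3)*1**2 = (1/3)*1 = 1/3)
(8421 + p(t, -88)) - T(53, 127) = (8421 + 1/3) - (-21)*127 = 25264/3 - 1*(-2667) = 25264/3 + 2667 = 33265/3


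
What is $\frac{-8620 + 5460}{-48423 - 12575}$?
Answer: $\frac{1580}{30499} \approx 0.051805$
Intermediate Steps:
$\frac{-8620 + 5460}{-48423 - 12575} = - \frac{3160}{-60998} = \left(-3160\right) \left(- \frac{1}{60998}\right) = \frac{1580}{30499}$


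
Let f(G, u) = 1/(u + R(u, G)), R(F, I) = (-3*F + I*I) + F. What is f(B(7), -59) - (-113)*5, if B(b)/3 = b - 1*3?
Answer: 114696/203 ≈ 565.00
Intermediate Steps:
R(F, I) = I**2 - 2*F (R(F, I) = (-3*F + I**2) + F = (I**2 - 3*F) + F = I**2 - 2*F)
B(b) = -9 + 3*b (B(b) = 3*(b - 1*3) = 3*(b - 3) = 3*(-3 + b) = -9 + 3*b)
f(G, u) = 1/(G**2 - u) (f(G, u) = 1/(u + (G**2 - 2*u)) = 1/(G**2 - u))
f(B(7), -59) - (-113)*5 = 1/((-9 + 3*7)**2 - 1*(-59)) - (-113)*5 = 1/((-9 + 21)**2 + 59) - 1*(-565) = 1/(12**2 + 59) + 565 = 1/(144 + 59) + 565 = 1/203 + 565 = 114696/203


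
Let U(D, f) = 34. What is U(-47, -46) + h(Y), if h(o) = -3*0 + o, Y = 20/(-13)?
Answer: 422/13 ≈ 32.462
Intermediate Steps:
Y = -20/13 (Y = 20*(-1/13) = -20/13 ≈ -1.5385)
h(o) = o (h(o) = 0 + o = o)
U(-47, -46) + h(Y) = 34 - 20/13 = 422/13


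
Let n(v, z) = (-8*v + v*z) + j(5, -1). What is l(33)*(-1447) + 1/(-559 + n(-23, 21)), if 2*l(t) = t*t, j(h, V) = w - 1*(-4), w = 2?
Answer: -671283559/852 ≈ -7.8789e+5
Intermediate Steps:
j(h, V) = 6 (j(h, V) = 2 - 1*(-4) = 2 + 4 = 6)
l(t) = t**2/2 (l(t) = (t*t)/2 = t**2/2)
n(v, z) = 6 - 8*v + v*z (n(v, z) = (-8*v + v*z) + 6 = 6 - 8*v + v*z)
l(33)*(-1447) + 1/(-559 + n(-23, 21)) = ((1/2)*33**2)*(-1447) + 1/(-559 + (6 - 8*(-23) - 23*21)) = ((1/2)*1089)*(-1447) + 1/(-559 + (6 + 184 - 483)) = (1089/2)*(-1447) + 1/(-559 - 293) = -1575783/2 + 1/(-852) = -1575783/2 - 1/852 = -671283559/852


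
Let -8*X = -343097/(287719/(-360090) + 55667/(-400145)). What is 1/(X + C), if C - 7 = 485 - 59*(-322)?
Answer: -108139559428/2835983350029865 ≈ -3.8131e-5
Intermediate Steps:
X = -4943623363281585/108139559428 (X = -(-343097)/(8*(287719/(-360090) + 55667/(-400145))) = -(-343097)/(8*(287719*(-1/360090) + 55667*(-1/400145))) = -(-343097)/(8*(-287719/360090 - 55667/400145)) = -(-343097)/(8*(-27034889857/28817642610)) = -(-343097)*(-28817642610)/(8*27034889857) = -⅛*9887246726563170/27034889857 = -4943623363281585/108139559428 ≈ -45715.)
C = 19490 (C = 7 + (485 - 59*(-322)) = 7 + (485 + 18998) = 7 + 19483 = 19490)
1/(X + C) = 1/(-4943623363281585/108139559428 + 19490) = 1/(-2835983350029865/108139559428) = -108139559428/2835983350029865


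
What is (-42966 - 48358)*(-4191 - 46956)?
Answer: 4670948628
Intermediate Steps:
(-42966 - 48358)*(-4191 - 46956) = -91324*(-51147) = 4670948628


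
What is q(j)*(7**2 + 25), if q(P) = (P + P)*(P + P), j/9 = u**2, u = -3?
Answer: 1942056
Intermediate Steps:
j = 81 (j = 9*(-3)**2 = 9*9 = 81)
q(P) = 4*P**2 (q(P) = (2*P)*(2*P) = 4*P**2)
q(j)*(7**2 + 25) = (4*81**2)*(7**2 + 25) = (4*6561)*(49 + 25) = 26244*74 = 1942056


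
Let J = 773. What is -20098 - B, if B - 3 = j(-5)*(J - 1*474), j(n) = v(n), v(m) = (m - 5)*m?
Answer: -35051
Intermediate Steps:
v(m) = m*(-5 + m) (v(m) = (-5 + m)*m = m*(-5 + m))
j(n) = n*(-5 + n)
B = 14953 (B = 3 + (-5*(-5 - 5))*(773 - 1*474) = 3 + (-5*(-10))*(773 - 474) = 3 + 50*299 = 3 + 14950 = 14953)
-20098 - B = -20098 - 1*14953 = -20098 - 14953 = -35051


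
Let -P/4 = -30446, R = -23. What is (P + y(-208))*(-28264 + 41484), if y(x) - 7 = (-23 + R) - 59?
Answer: 1608688920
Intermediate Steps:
P = 121784 (P = -4*(-30446) = 121784)
y(x) = -98 (y(x) = 7 + ((-23 - 23) - 59) = 7 + (-46 - 59) = 7 - 105 = -98)
(P + y(-208))*(-28264 + 41484) = (121784 - 98)*(-28264 + 41484) = 121686*13220 = 1608688920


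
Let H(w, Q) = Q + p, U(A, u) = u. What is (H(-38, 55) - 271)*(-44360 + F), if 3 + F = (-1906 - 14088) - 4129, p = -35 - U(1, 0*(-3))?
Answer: 16185986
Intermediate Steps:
p = -35 (p = -35 - 0*(-3) = -35 - 1*0 = -35 + 0 = -35)
F = -20126 (F = -3 + ((-1906 - 14088) - 4129) = -3 + (-15994 - 4129) = -3 - 20123 = -20126)
H(w, Q) = -35 + Q (H(w, Q) = Q - 35 = -35 + Q)
(H(-38, 55) - 271)*(-44360 + F) = ((-35 + 55) - 271)*(-44360 - 20126) = (20 - 271)*(-64486) = -251*(-64486) = 16185986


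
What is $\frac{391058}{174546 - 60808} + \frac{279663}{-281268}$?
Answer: $\frac{13030631875}{5331809964} \approx 2.4439$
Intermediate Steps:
$\frac{391058}{174546 - 60808} + \frac{279663}{-281268} = \frac{391058}{113738} + 279663 \left(- \frac{1}{281268}\right) = 391058 \cdot \frac{1}{113738} - \frac{93221}{93756} = \frac{195529}{56869} - \frac{93221}{93756} = \frac{13030631875}{5331809964}$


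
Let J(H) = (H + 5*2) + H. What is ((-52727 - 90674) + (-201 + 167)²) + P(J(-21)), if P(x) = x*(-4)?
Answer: -142117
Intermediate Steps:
J(H) = 10 + 2*H (J(H) = (H + 10) + H = (10 + H) + H = 10 + 2*H)
P(x) = -4*x
((-52727 - 90674) + (-201 + 167)²) + P(J(-21)) = ((-52727 - 90674) + (-201 + 167)²) - 4*(10 + 2*(-21)) = (-143401 + (-34)²) - 4*(10 - 42) = (-143401 + 1156) - 4*(-32) = -142245 + 128 = -142117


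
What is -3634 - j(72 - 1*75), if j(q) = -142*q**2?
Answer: -2356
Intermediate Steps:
-3634 - j(72 - 1*75) = -3634 - (-142)*(72 - 1*75)**2 = -3634 - (-142)*(72 - 75)**2 = -3634 - (-142)*(-3)**2 = -3634 - (-142)*9 = -3634 - 1*(-1278) = -3634 + 1278 = -2356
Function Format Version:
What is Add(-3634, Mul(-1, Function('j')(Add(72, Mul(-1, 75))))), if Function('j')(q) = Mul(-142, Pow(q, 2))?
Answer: -2356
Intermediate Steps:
Add(-3634, Mul(-1, Function('j')(Add(72, Mul(-1, 75))))) = Add(-3634, Mul(-1, Mul(-142, Pow(Add(72, Mul(-1, 75)), 2)))) = Add(-3634, Mul(-1, Mul(-142, Pow(Add(72, -75), 2)))) = Add(-3634, Mul(-1, Mul(-142, Pow(-3, 2)))) = Add(-3634, Mul(-1, Mul(-142, 9))) = Add(-3634, Mul(-1, -1278)) = Add(-3634, 1278) = -2356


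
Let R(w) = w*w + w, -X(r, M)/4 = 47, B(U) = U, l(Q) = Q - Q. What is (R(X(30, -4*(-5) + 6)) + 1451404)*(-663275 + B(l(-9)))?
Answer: -985998084000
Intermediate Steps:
l(Q) = 0
X(r, M) = -188 (X(r, M) = -4*47 = -188)
R(w) = w + w**2 (R(w) = w**2 + w = w + w**2)
(R(X(30, -4*(-5) + 6)) + 1451404)*(-663275 + B(l(-9))) = (-188*(1 - 188) + 1451404)*(-663275 + 0) = (-188*(-187) + 1451404)*(-663275) = (35156 + 1451404)*(-663275) = 1486560*(-663275) = -985998084000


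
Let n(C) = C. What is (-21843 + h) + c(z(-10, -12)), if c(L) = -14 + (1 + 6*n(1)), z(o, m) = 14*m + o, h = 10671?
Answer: -11179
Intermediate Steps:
z(o, m) = o + 14*m
c(L) = -7 (c(L) = -14 + (1 + 6*1) = -14 + (1 + 6) = -14 + 7 = -7)
(-21843 + h) + c(z(-10, -12)) = (-21843 + 10671) - 7 = -11172 - 7 = -11179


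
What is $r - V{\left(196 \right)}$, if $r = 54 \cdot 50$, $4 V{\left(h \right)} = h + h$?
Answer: $2602$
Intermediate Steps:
$V{\left(h \right)} = \frac{h}{2}$ ($V{\left(h \right)} = \frac{h + h}{4} = \frac{2 h}{4} = \frac{h}{2}$)
$r = 2700$
$r - V{\left(196 \right)} = 2700 - \frac{1}{2} \cdot 196 = 2700 - 98 = 2602$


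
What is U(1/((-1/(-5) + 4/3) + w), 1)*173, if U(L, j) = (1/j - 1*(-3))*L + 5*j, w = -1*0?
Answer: 30275/23 ≈ 1316.3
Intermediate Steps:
w = 0
U(L, j) = 5*j + L*(3 + 1/j) (U(L, j) = (1/j + 3)*L + 5*j = (3 + 1/j)*L + 5*j = L*(3 + 1/j) + 5*j = 5*j + L*(3 + 1/j))
U(1/((-1/(-5) + 4/3) + w), 1)*173 = (3/((-1/(-5) + 4/3) + 0) + 5*1 + 1/(((-1/(-5) + 4/3) + 0)*1))*173 = (3/((-1*(-⅕) + 4*(⅓)) + 0) + 5 + 1/((-1*(-⅕) + 4*(⅓)) + 0))*173 = (3/((⅕ + 4/3) + 0) + 5 + 1/((⅕ + 4/3) + 0))*173 = (3/(23/15 + 0) + 5 + 1/(23/15 + 0))*173 = (3/(23/15) + 5 + 1/(23/15))*173 = (3*(15/23) + 5 + (15/23)*1)*173 = (45/23 + 5 + 15/23)*173 = (175/23)*173 = 30275/23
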